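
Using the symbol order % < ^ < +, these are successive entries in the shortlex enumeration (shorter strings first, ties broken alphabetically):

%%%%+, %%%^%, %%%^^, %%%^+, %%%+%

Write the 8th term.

%%^%%

Advancing 3 positions from %%%+% through %%%+% → %%%+^ → %%%++ reaches term 8.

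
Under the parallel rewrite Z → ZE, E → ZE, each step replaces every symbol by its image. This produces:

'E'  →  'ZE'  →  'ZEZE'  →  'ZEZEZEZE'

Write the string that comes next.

ZEZEZEZEZEZEZEZE

Apply φ to ZEZEZEZE symbol by symbol: Z→ZE, E→ZE, Z→ZE, E→ZE, Z→ZE, E→ZE, Z→ZE, E→ZE; joined: ZE ZE ZE ZE ZE ZE ZE ZE.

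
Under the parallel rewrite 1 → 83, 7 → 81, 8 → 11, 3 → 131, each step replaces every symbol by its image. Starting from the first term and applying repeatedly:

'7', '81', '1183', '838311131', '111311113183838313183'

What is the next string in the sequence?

8383831318383838313183111311113111131831318311131

Applying the rule to each of the 21 symbols of 111311113183838313183 gives the pieces 83 83 83 131 83 83 83 83 131 83 11 131 11 131 11 131 83 131 83 11 131, which concatenate to the answer.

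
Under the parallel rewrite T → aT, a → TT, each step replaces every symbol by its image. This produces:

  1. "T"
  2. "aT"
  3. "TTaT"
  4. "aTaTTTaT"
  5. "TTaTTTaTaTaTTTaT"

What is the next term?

aTaTTTaTaTaTTTaTTTaTTTaTaTaTTTaT

φ(TTaTTTaTaTaTTTaT) expands symbol-by-symbol to aT aT TT aT aT aT TT aT TT aT TT aT aT aT TT aT; joining the 16 pieces gives the next term.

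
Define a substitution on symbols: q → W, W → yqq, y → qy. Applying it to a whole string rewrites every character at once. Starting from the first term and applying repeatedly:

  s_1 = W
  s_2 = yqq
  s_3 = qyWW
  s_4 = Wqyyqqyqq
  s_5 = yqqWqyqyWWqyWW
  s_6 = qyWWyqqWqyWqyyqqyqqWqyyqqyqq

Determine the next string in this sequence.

Applying the rule to each of the 28 symbols of qyWWyqqWqyWqyyqqyqqWqyyqqyqq gives the pieces W qy yqq yqq qy W W yqq W qy yqq W qy qy W W qy W W yqq W qy qy W W qy W W, which concatenate to the answer.

WqyyqqyqqqyWWyqqWqyyqqWqyqyWWqyWWyqqWqyqyWWqyWW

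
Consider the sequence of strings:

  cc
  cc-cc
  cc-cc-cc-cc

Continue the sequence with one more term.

cc-cc-cc-cc-cc-cc-cc-cc

s(k+1) = s(k)·-·s(k) — each term doubles the last with '-' between the halves.
So the next term is two copies of cc-cc-cc-cc with '-' between the halves.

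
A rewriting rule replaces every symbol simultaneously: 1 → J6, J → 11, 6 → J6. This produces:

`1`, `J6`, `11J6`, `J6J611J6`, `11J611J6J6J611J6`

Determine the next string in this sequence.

φ(11J611J6J6J611J6) expands symbol-by-symbol to J6 J6 11 J6 J6 J6 11 J6 11 J6 11 J6 J6 J6 11 J6; joining the 16 pieces gives the next term.

J6J611J6J6J611J611J611J6J6J611J6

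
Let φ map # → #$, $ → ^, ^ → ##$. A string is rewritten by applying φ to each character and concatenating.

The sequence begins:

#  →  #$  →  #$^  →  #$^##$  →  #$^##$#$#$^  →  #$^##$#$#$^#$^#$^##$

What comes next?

Rewriting the 20 symbols of #$^##$#$#$^#$^#$^##$ one by one yields #$ ^ ##$ #$ #$ ^ #$ ^ #$ ^ ##$ #$ ^ ##$ #$ ^ ##$ #$ #$ ^; concatenated:

#$^##$#$#$^#$^#$^##$#$^##$#$^##$#$#$^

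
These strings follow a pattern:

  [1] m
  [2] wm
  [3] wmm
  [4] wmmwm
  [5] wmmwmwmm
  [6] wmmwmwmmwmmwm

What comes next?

This is a Fibonacci-style word recurrence s(k) = s(k−1)·s(k−2): e.g. wm·m = wmm.
So term 7 is wmmwmwmmwmmwm·wmmwmwmm.

wmmwmwmmwmmwmwmmwmwmm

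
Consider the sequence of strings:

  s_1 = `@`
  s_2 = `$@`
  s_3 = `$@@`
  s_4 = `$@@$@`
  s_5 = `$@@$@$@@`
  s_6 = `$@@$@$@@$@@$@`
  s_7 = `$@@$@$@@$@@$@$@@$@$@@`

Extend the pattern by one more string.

$@@$@$@@$@@$@$@@$@$@@$@@$@$@@$@@$@

From term 3 onward, concatenate the last term with the second-to-last: $@·@ = $@@, $@@·$@ = $@@$@, …
Continuing: $@@$@$@@$@@$@$@@$@$@@ · $@@$@$@@$@@$@ gives term 8.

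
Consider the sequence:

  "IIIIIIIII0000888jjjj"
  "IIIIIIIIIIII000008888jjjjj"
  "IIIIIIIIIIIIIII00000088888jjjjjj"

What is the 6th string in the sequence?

IIIIIIIIIIIIIIIIIIIIIIII00000000088888888jjjjjjjjj

Each string has the form I^{3n} 0^{n+1} 8^{n} j^{n+1}, where the shown terms are n = 3, 4, 5.
At n = 8 the blocks have lengths 24, 9, 8, 9.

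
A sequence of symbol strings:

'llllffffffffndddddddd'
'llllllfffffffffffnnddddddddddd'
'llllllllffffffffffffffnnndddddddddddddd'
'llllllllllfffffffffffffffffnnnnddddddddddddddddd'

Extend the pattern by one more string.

Reading off run lengths: l runs 4, 6, 8, 10; f runs 8, 11, 14, 17; n runs 1, 2, 3, 4; d runs 8, 11, 14, 17 — each is linear in n, where the shown terms are n = 2, 3, 4, 5.
At n = 6 the blocks have lengths 12, 20, 5, 20.

llllllllllllffffffffffffffffffffnnnnndddddddddddddddddddd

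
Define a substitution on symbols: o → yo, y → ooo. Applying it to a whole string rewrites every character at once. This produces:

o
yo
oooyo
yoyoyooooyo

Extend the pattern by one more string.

oooyooooyooooyoyoyoyooooyo

Rewriting each symbol of yoyoyooooyo: y→ooo, o→yo, y→ooo, o→yo, y→ooo, o→yo, o→yo, o→yo, o→yo, y→ooo, o→yo, which concatenates to ooo yo ooo yo ooo yo yo yo yo ooo yo.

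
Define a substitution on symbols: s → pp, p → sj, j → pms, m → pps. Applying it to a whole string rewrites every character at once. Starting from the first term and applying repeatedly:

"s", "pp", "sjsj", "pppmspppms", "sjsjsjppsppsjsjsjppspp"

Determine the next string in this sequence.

pppmspppmspppmssjsjppsjsjpppmspppmspppmssjsjppsjsj

Applying the rule to each of the 22 symbols of sjsjsjppsppsjsjsjppspp gives the pieces pp pms pp pms pp pms sj sj pp sj sj pp pms pp pms pp pms sj sj pp sj sj, which concatenate to the answer.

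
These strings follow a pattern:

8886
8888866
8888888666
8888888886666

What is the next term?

8888888888866666

Term n consists of 2n+1 8's, followed by n 6's (n = 1, 2, …).
At n = 5 the blocks have lengths 11, 5.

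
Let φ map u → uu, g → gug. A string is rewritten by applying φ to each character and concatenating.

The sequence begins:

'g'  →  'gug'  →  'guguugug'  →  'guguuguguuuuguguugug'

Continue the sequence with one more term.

φ(guguuguguuuuguguugug) expands symbol-by-symbol to gug uu gug uu uu gug uu gug uu uu uu uu gug uu gug uu uu gug uu gug; joining the 20 pieces gives the next term.

guguuguguuuuguguuguguuuuuuuuguguuguguuuuguguugug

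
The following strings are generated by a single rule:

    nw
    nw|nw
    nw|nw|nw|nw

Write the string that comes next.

s(k+1) = s(k)·|·s(k) — each term doubles the last with '|' between the halves.
One more doubling of nw|nw|nw|nw gives the answer.

nw|nw|nw|nw|nw|nw|nw|nw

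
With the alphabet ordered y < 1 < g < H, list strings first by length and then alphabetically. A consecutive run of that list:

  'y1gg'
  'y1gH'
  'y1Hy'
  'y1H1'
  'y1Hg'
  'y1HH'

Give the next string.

Find the rightmost character of y1HH below H, bump it to the next letter, and reset everything to its right to y.

ygyy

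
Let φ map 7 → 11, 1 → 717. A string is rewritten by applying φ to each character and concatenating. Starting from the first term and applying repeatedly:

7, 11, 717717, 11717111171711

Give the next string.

Rewriting the 14 symbols of 11717111171711 one by one yields 717 717 11 717 11 717 717 717 717 11 717 11 717 717; concatenated:

71771711717117177177177171171711717717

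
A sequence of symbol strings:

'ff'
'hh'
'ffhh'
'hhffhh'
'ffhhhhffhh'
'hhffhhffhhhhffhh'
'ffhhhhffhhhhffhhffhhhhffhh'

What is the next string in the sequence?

This is a Fibonacci-style word recurrence s(k) = s(k−2)·s(k−1): e.g. ff·hh = ffhh.
Continuing: hhffhhffhhhhffhh · ffhhhhffhhhhffhhffhhhhffhh gives term 8.

hhffhhffhhhhffhhffhhhhffhhhhffhhffhhhhffhh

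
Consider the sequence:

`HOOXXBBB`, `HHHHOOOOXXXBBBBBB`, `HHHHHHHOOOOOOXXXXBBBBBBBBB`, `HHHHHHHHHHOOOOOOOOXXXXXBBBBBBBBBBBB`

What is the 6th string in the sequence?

Term n consists of 3n-2 H's, followed by 2n O's, followed by n+1 X's, followed by 3n B's (n = 1, 2, …).
For term 6, n = 6, so the run lengths are 16, 12, 7, 18.

HHHHHHHHHHHHHHHHOOOOOOOOOOOOXXXXXXXBBBBBBBBBBBBBBBBBB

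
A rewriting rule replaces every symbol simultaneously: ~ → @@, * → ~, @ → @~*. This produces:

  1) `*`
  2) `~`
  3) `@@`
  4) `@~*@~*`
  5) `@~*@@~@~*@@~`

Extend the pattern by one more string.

@~*@@~@~*@~*@@@~*@@~@~*@~*@@

Rewriting each symbol of @~*@@~@~*@@~: @→@~*, ~→@@, *→~, @→@~*, @→@~*, ~→@@, @→@~*, ~→@@, *→~, @→@~*, @→@~*, ~→@@, which concatenates to @~* @@ ~ @~* @~* @@ @~* @@ ~ @~* @~* @@.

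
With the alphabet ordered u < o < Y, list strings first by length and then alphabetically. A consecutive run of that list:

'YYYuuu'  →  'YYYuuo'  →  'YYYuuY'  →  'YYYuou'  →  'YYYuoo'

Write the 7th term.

YYYuYu

Stepping forward 2 times from YYYuoo: YYYuoo → YYYuoY, then the target.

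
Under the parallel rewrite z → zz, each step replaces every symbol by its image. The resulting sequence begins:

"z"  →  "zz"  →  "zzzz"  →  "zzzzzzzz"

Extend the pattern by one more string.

Apply φ to zzzzzzzz symbol by symbol: z→zz, z→zz, z→zz, z→zz, z→zz, z→zz, z→zz, z→zz; joined: zz zz zz zz zz zz zz zz.

zzzzzzzzzzzzzzzz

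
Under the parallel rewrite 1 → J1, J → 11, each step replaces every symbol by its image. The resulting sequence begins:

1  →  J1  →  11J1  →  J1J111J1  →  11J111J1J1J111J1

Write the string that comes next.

Applying the rule to each of the 16 symbols of 11J111J1J1J111J1 gives the pieces J1 J1 11 J1 J1 J1 11 J1 11 J1 11 J1 J1 J1 11 J1, which concatenate to the answer.

J1J111J1J1J111J111J111J1J1J111J1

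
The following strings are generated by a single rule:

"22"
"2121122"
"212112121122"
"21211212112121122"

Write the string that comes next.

Every step adds 21211 at the front: s(k+1) = 21211·s(k).
Applying this once more to 21211212112121122:

2121121211212112121122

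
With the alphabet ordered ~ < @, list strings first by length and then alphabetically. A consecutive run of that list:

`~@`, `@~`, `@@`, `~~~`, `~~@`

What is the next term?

~@~

Find the rightmost character of ~~@ below @, bump it to the next letter, and reset everything to its right to ~.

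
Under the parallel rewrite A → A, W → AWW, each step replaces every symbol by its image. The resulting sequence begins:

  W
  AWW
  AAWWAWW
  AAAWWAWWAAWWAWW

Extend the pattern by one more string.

Replace each of the 15 characters of AAAWWAWWAAWWAWW in place — A A A AWW AWW A AWW AWW A A AWW AWW A AWW AWW — and concatenate.

AAAAWWAWWAAWWAWWAAAWWAWWAAWWAWW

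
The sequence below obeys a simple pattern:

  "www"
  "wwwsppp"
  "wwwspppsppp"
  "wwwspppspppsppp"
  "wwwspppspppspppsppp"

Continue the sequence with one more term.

The strings grow by a fixed suffix sppp each time.
Applying this once more to wwwspppspppspppsppp:

wwwspppspppspppspppsppp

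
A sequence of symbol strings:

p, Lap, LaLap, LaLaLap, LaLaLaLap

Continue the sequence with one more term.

Every step adds La at the front: s(k+1) = La·s(k).
So the next term is La·LaLaLaLap.

LaLaLaLaLap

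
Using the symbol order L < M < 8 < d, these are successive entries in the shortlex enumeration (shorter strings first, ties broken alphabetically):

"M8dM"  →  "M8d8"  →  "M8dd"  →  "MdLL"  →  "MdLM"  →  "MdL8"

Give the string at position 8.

Continuing the enumeration 2 steps past MdL8: MdL8 → MdLd → (answer).

MdML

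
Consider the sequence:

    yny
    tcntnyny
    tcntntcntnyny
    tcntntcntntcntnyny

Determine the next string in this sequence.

tcntntcntntcntntcntnyny

Every step adds tcntn at the front: s(k+1) = tcntn·s(k).
One more step from tcntntcntntcntnyny gives the answer.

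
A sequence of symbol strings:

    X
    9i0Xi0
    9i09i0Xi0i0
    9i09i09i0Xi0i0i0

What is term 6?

Each term wraps the previous one in 9i0 on the left and i0 on the right.
From 9i09i09i0Xi0i0i0, 2 further steps: 9i09i09i0Xi0i0i0 → 9i09i09i09i0Xi0i0i0i0 → (answer).

9i09i09i09i09i0Xi0i0i0i0i0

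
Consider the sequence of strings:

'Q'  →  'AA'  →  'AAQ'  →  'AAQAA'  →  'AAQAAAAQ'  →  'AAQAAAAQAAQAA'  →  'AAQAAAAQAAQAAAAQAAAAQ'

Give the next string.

AAQAAAAQAAQAAAAQAAAAQAAQAAAAQAAQAA

From term 3 onward, concatenate the last term with the second-to-last: AA·Q = AAQ, AAQ·AA = AAQAA, …
The next term joins AAQAAAAQAAQAAAAQAAAAQ and AAQAAAAQAAQAA.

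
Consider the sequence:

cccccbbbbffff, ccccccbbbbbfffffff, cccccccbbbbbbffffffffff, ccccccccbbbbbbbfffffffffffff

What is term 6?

The n-th term is n+3 c's then n+2 b's then 3n-2 f's, where the shown terms are n = 2, 3, 4, 5.
At n = 7 the blocks have lengths 10, 9, 19.

ccccccccccbbbbbbbbbfffffffffffffffffff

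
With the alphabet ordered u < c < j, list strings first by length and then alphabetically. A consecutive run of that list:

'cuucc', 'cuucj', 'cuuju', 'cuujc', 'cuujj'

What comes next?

The successor of cuujj increments the rightmost position that isn't already j and resets every position after it to u.

cucuu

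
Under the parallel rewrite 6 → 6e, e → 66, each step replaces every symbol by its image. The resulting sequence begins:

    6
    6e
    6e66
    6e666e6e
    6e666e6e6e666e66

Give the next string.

Rewriting the 16 symbols of 6e666e6e6e666e66 one by one yields 6e 66 6e 6e 6e 66 6e 66 6e 66 6e 6e 6e 66 6e 6e; concatenated:

6e666e6e6e666e666e666e6e6e666e6e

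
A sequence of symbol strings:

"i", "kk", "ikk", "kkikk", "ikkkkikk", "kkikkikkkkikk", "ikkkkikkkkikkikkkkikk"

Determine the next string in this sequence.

This is a Fibonacci-style word recurrence s(k) = s(k−2)·s(k−1): e.g. i·kk = ikk.
The next term joins kkikkikkkkikk and ikkkkikkkkikkikkkkikk.

kkikkikkkkikkikkkkikkkkikkikkkkikk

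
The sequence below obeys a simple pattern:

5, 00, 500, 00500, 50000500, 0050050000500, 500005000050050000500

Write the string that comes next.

0050050000500500005000050050000500

Each term (from the third on) is the two preceding terms concatenated in order: term 3 = 5·00 = 500.
Continuing: 0050050000500 · 500005000050050000500 gives term 8.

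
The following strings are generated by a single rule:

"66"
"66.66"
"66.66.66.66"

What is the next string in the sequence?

Each string is two copies of the previous one joined by '.'.
Doubling 66.66.66.66 with '.' between the halves:

66.66.66.66.66.66.66.66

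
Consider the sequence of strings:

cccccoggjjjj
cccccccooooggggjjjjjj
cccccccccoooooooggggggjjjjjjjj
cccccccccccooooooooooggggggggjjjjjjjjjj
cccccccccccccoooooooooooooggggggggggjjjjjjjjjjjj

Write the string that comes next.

cccccccccccccccooooooooooooooooggggggggggggjjjjjjjjjjjjjj

Each string has the form c^{2n+3} o^{3n-2} g^{2n} j^{2n+2} (n = 1, 2, …).
Setting n = 6 gives 15, 16, 12, 14 characters in each block.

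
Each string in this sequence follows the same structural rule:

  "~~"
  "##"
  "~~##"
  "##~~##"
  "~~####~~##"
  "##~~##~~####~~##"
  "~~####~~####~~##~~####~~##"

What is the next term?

From term 3 onward, concatenate the second-to-last term with the last: ~~·## = ~~##, ##·~~## = ##~~##, …
Continuing: ##~~##~~####~~## · ~~####~~####~~##~~####~~## gives term 8.

##~~##~~####~~##~~####~~####~~##~~####~~##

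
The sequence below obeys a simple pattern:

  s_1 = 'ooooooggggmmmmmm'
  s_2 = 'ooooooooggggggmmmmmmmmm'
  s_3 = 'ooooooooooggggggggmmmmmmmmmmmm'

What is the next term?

ooooooooooooggggggggggmmmmmmmmmmmmmmm

Reading off run lengths: o runs 6, 8, 10; g runs 4, 6, 8; m runs 6, 9, 12 — each is linear in n, where the shown terms are n = 2, 3, 4.
At n = 5 the blocks have lengths 12, 10, 15.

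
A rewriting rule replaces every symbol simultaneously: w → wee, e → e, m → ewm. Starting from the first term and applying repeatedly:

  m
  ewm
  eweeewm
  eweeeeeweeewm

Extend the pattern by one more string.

φ(eweeeeeweeewm) expands symbol-by-symbol to e wee e e e e e wee e e e wee ewm; joining the 13 pieces gives the next term.

eweeeeeeeweeeeeweeewm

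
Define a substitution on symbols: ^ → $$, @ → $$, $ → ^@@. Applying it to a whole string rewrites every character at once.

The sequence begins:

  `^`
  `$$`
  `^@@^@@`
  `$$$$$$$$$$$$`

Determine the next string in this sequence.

^@@^@@^@@^@@^@@^@@^@@^@@^@@^@@^@@^@@

Rewriting each symbol of $$$$$$$$$$$$: $→^@@, $→^@@, $→^@@, $→^@@, $→^@@, $→^@@, $→^@@, $→^@@, $→^@@, $→^@@, $→^@@, $→^@@, which concatenates to ^@@ ^@@ ^@@ ^@@ ^@@ ^@@ ^@@ ^@@ ^@@ ^@@ ^@@ ^@@.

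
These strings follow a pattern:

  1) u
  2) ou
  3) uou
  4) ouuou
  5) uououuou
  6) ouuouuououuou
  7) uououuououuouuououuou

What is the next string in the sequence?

Each term (from the third on) is the two preceding terms concatenated in order: term 3 = u·ou = uou.
Continuing: ouuouuououuou · uououuououuouuououuou gives term 8.

ouuouuououuouuououuououuouuououuou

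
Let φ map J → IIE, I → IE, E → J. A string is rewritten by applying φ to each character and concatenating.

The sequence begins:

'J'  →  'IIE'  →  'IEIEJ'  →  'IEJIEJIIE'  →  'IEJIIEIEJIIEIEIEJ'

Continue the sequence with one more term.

Rewriting the 17 symbols of IEJIIEIEJIIEIEIEJ one by one yields IE J IIE IE IE J IE J IIE IE IE J IE J IE J IIE; concatenated:

IEJIIEIEIEJIEJIIEIEIEJIEJIEJIIE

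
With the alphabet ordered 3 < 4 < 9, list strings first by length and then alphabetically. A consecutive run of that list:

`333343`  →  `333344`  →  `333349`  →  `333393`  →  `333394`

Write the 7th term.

Continuing the enumeration 2 steps past 333394: 333394 → 333399 → (answer).

333433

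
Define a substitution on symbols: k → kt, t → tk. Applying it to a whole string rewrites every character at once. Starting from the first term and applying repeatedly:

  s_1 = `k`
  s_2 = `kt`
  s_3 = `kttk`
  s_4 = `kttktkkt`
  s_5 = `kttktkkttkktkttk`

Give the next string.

kttktkkttkktkttktkktkttkkttktkkt

φ(kttktkkttkktkttk) expands symbol-by-symbol to kt tk tk kt tk kt kt tk tk kt kt tk kt tk tk kt; joining the 16 pieces gives the next term.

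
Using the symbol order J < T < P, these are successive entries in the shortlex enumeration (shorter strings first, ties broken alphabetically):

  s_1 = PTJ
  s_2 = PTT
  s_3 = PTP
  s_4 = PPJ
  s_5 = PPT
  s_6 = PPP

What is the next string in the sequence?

PPP is the last string of length 3, so the next is the first of length 4: J repeated 4 times.

JJJJ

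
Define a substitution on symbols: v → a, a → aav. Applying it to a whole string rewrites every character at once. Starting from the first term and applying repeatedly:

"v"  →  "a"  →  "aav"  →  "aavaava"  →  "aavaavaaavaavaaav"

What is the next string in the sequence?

Rewriting the 17 symbols of aavaavaaavaavaaav one by one yields aav aav a aav aav a aav aav aav a aav aav a aav aav aav a; concatenated:

aavaavaaavaavaaavaavaavaaavaavaaavaavaava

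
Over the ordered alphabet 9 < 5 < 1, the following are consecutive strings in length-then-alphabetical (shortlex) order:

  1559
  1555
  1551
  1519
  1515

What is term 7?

Stepping forward 2 times from 1515: 1515 → 1511, then the target.

1199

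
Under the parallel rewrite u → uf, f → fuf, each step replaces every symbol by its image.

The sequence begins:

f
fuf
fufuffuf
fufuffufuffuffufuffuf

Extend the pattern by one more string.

fufuffufuffuffufuffufuffuffufuffuffufuffufuffuffufuffuf

Replace each of the 21 characters of fufuffufuffuffufuffuf in place — fuf uf fuf uf fuf fuf uf fuf uf fuf fuf uf fuf fuf uf fuf uf fuf fuf uf fuf — and concatenate.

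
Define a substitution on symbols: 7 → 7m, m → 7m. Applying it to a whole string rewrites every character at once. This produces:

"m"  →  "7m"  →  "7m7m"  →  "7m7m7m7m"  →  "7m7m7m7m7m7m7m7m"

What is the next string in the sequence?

7m7m7m7m7m7m7m7m7m7m7m7m7m7m7m7m

Applying the rule to each of the 16 symbols of 7m7m7m7m7m7m7m7m gives the pieces 7m 7m 7m 7m 7m 7m 7m 7m 7m 7m 7m 7m 7m 7m 7m 7m, which concatenate to the answer.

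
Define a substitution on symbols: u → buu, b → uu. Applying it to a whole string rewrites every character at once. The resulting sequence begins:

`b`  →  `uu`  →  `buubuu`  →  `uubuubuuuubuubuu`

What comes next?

Applying the rule to each of the 16 symbols of uubuubuuuubuubuu gives the pieces buu buu uu buu buu uu buu buu buu buu uu buu buu uu buu buu, which concatenate to the answer.

buubuuuubuubuuuubuubuubuubuuuubuubuuuubuubuu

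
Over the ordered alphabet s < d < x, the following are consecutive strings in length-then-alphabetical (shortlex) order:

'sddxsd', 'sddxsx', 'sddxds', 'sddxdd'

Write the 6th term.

sddxxs

Stepping forward 2 times from sddxdd: sddxdd → sddxdx, then the target.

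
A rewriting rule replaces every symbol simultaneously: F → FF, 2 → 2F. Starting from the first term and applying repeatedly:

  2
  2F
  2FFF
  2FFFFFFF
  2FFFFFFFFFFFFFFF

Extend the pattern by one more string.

Replace each of the 16 characters of 2FFFFFFFFFFFFFFF in place — 2F FF FF FF FF FF FF FF FF FF FF FF FF FF FF FF — and concatenate.

2FFFFFFFFFFFFFFFFFFFFFFFFFFFFFFF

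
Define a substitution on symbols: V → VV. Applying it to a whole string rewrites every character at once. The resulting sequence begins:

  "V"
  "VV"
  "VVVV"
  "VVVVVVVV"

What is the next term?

Expanding VVVVVVVV: V→VV, V→VV, V→VV, V→VV, V→VV, V→VV, V→VV, V→VV. Concatenated: VV VV VV VV VV VV VV VV.

VVVVVVVVVVVVVVVV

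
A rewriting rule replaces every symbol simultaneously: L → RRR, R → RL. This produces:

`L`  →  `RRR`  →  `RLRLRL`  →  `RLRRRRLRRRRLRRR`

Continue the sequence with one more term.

Applying the rule to each of the 15 symbols of RLRRRRLRRRRLRRR gives the pieces RL RRR RL RL RL RL RRR RL RL RL RL RRR RL RL RL, which concatenate to the answer.

RLRRRRLRLRLRLRRRRLRLRLRLRRRRLRLRL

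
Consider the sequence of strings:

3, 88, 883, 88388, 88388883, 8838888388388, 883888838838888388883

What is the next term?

8838888388388883888838838888388388

Each term (from the third on) is the previous term followed by the one before it: term 3 = 88·3 = 883.
So term 8 is 883888838838888388883·8838888388388.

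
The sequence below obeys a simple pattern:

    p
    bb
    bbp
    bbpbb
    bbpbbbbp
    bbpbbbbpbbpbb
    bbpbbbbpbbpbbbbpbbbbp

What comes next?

From term 3 onward, concatenate the last term with the second-to-last: bb·p = bbp, bbp·bb = bbpbb, …
The next term joins bbpbbbbpbbpbbbbpbbbbp and bbpbbbbpbbpbb.

bbpbbbbpbbpbbbbpbbbbpbbpbbbbpbbpbb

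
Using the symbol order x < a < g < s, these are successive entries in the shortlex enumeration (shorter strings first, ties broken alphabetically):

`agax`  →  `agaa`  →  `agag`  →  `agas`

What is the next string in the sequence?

aggx

The successor of agas increments the rightmost position that isn't already s and resets every position after it to x.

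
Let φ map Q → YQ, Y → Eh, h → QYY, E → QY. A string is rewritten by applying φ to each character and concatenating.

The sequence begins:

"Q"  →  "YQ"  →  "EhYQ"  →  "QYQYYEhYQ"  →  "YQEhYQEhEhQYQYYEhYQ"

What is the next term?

Rewriting the 19 symbols of YQEhYQEhEhQYQYYEhYQ one by one yields Eh YQ QY QYY Eh YQ QY QYY QY QYY YQ Eh YQ Eh Eh QY QYY Eh YQ; concatenated:

EhYQQYQYYEhYQQYQYYQYQYYYQEhYQEhEhQYQYYEhYQ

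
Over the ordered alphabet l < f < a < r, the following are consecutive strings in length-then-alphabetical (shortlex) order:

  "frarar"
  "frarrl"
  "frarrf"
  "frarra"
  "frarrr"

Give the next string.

Treat frarrr as a base-4 numeral over the given alphabet and add one, carrying through any trailing r's.

frrlll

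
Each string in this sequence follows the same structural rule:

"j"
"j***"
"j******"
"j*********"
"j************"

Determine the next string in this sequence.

The strings grow by a fixed suffix *** each time.
Applying this once more to j************:

j***************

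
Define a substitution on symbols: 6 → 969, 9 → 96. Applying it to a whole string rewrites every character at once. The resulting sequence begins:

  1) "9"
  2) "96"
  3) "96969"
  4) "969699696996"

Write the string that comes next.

96969969699696969969699696969

Apply φ to 969699696996 symbol by symbol: 9→96, 6→969, 9→96, 6→969, 9→96, 9→96, 6→969, 9→96, 6→969, 9→96, 9→96, 6→969; joined: 96 969 96 969 96 96 969 96 969 96 96 969.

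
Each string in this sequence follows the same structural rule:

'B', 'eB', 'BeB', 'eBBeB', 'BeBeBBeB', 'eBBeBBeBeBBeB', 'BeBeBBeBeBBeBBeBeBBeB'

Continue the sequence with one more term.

eBBeBBeBeBBeBBeBeBBeBeBBeBBeBeBBeB

From term 3 onward, concatenate the second-to-last term with the last: B·eB = BeB, eB·BeB = eBBeB, …
The next term joins eBBeBBeBeBBeB and BeBeBBeBeBBeBBeBeBBeB.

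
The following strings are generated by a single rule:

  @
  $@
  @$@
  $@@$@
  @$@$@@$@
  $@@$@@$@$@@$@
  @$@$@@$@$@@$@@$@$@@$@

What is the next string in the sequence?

$@@$@@$@$@@$@@$@$@@$@$@@$@@$@$@@$@

Each term (from the third on) is the two preceding terms concatenated in order: term 3 = @·$@ = @$@.
Continuing: $@@$@@$@$@@$@ · @$@$@@$@$@@$@@$@$@@$@ gives term 8.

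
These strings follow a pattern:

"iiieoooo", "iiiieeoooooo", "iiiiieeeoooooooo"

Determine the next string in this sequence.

iiiiiieeeeoooooooooo

Reading off run lengths: i runs 3, 4, 5; e runs 1, 2, 3; o runs 4, 6, 8 — each is linear in n, where the shown terms are n = 2, 3, 4.
For the next term, n = 5, so the run lengths are 6, 4, 10.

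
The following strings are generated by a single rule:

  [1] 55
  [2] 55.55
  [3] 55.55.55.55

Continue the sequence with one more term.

55.55.55.55.55.55.55.55

Every step duplicates the string with '.' between the halves.
So the next term is two copies of 55.55.55.55 with '.' between the halves.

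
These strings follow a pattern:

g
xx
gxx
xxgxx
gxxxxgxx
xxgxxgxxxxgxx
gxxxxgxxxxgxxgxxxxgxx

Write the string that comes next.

xxgxxgxxxxgxxgxxxxgxxxxgxxgxxxxgxx

Each term (from the third on) is the two preceding terms concatenated in order: term 3 = g·xx = gxx.
So term 8 is xxgxxgxxxxgxx·gxxxxgxxxxgxxgxxxxgxx.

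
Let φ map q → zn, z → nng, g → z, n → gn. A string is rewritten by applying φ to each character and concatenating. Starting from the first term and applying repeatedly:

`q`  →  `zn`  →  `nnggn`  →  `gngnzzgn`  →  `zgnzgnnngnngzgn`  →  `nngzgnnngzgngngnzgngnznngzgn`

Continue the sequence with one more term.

φ(nngzgnnngzgngngnzgngnznngzgn) expands symbol-by-symbol to gn gn z nng z gn gn gn z nng z gn z gn z gn nng z gn z gn nng gn gn z nng z gn; joining the 28 pieces gives the next term.

gngnznngzgngngnznngzgnzgnzgnnngzgnzgnnnggngnznngzgn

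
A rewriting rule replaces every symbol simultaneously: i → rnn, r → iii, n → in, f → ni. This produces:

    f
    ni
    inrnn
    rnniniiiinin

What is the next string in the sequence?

Apply φ to rnniniiiinin symbol by symbol: r→iii, n→in, n→in, i→rnn, n→in, i→rnn, i→rnn, i→rnn, i→rnn, n→in, i→rnn, n→in; joined: iii in in rnn in rnn rnn rnn rnn in rnn in.

iiiininrnninrnnrnnrnnrnninrnnin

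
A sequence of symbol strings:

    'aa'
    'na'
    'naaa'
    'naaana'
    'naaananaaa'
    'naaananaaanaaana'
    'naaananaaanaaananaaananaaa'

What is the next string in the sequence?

naaananaaanaaananaaananaaanaaananaaanaaana

From term 3 onward, concatenate the last term with the second-to-last: na·aa = naaa, naaa·na = naaana, …
Continuing: naaananaaanaaananaaananaaa · naaananaaanaaana gives term 8.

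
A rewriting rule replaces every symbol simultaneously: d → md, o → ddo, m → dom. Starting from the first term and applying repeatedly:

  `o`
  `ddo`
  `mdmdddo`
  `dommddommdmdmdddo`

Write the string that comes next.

mdddodomdommdmdddodomdommddommddommdmdmdddo

Applying the rule to each of the 17 symbols of dommddommdmdmdddo gives the pieces md ddo dom dom md md ddo dom dom md dom md dom md md md ddo, which concatenate to the answer.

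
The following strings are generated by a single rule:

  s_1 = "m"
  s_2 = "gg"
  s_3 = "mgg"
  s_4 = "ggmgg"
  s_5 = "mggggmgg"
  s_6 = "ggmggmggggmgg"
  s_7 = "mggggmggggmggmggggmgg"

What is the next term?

ggmggmggggmggmggggmggggmggmggggmgg

From term 3 onward, concatenate the second-to-last term with the last: m·gg = mgg, gg·mgg = ggmgg, …
So term 8 is ggmggmggggmgg·mggggmggggmggmggggmgg.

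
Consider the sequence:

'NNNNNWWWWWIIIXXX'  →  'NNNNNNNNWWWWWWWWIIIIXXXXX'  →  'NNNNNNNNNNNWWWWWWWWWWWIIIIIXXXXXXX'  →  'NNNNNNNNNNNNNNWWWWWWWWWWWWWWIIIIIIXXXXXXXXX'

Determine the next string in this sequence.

NNNNNNNNNNNNNNNNNWWWWWWWWWWWWWWWWWIIIIIIIXXXXXXXXXXX

Term n consists of 3n+2 N's, followed by 3n+2 W's, followed by n+2 I's, followed by 2n+1 X's (n = 1, 2, …).
For the next term, n = 5, so the run lengths are 17, 17, 7, 11.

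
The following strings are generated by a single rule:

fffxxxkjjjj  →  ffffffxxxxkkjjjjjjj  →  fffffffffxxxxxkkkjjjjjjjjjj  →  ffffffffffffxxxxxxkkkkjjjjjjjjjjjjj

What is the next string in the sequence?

fffffffffffffffxxxxxxxkkkkkjjjjjjjjjjjjjjjj

The n-th term is 3n f's then n+2 x's then n k's then 3n+1 j's (n = 1, 2, …).
At n = 5 the blocks have lengths 15, 7, 5, 16.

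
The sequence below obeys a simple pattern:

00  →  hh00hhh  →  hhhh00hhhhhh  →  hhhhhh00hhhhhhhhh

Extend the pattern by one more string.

Every step adds hh to the front and hhh to the end of the previous string.
One more step from hhhhhh00hhhhhhhhh gives the answer.

hhhhhhhh00hhhhhhhhhhhh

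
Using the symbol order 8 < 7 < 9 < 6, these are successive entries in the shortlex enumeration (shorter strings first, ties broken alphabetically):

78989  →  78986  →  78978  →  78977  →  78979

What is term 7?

Advancing 2 positions from 78979 through 78979 → 78976 reaches term 7.

78998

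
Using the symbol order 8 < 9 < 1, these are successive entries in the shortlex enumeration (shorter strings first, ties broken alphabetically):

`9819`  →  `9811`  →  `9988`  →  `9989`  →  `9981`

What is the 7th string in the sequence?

Advancing 2 positions from 9981 through 9981 → 9998 reaches term 7.

9999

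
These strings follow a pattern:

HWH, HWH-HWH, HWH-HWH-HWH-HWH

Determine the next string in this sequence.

s(k+1) = s(k)·-·s(k) — each term doubles the last with '-' between the halves.
Doubling HWH-HWH-HWH-HWH with '-' between the halves:

HWH-HWH-HWH-HWH-HWH-HWH-HWH-HWH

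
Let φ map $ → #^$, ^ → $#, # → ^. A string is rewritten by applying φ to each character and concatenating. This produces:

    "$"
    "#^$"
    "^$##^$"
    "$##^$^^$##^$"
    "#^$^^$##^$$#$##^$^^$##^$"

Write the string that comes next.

Rewriting the 24 symbols of #^$^^$##^$$#$##^$^^$##^$ one by one yields ^ $# #^$ $# $# #^$ ^ ^ $# #^$ #^$ ^ #^$ ^ ^ $# #^$ $# $# #^$ ^ ^ $# #^$; concatenated:

^$##^$$#$##^$^^$##^$#^$^#^$^^$##^$$#$##^$^^$##^$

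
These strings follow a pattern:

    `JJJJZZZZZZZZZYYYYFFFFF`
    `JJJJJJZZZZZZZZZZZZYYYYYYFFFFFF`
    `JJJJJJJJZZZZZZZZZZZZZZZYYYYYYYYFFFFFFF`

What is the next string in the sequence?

JJJJJJJJJJZZZZZZZZZZZZZZZZZZYYYYYYYYYYFFFFFFFF

Reading off run lengths: J runs 4, 6, 8; Z runs 9, 12, 15; Y runs 4, 6, 8; F runs 5, 6, 7 — each is linear in n, where the shown terms are n = 2, 3, 4.
Setting n = 5 gives 10, 18, 10, 8 characters in each block.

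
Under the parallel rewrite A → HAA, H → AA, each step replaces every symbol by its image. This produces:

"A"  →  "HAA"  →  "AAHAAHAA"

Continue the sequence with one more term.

HAAHAAAAHAAHAAAAHAAHAA

Rewriting each symbol of AAHAAHAA: A→HAA, A→HAA, H→AA, A→HAA, A→HAA, H→AA, A→HAA, A→HAA, which concatenates to HAA HAA AA HAA HAA AA HAA HAA.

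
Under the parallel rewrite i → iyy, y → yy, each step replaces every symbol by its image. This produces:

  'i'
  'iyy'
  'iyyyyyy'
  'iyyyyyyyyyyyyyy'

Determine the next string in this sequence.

iyyyyyyyyyyyyyyyyyyyyyyyyyyyyyy

Replace each of the 15 characters of iyyyyyyyyyyyyyy in place — iyy yy yy yy yy yy yy yy yy yy yy yy yy yy yy — and concatenate.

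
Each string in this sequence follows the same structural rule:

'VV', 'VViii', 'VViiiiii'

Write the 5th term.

Every step adds iii to the end: s(k+1) = s(k)·iii.
From VViiiiii, 2 further steps: VViiiiii → VViiiiiiiii → (answer).

VViiiiiiiiiiii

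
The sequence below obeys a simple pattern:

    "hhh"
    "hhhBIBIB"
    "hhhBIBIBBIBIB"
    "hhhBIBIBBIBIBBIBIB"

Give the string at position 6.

hhhBIBIBBIBIBBIBIBBIBIBBIBIB

Every step adds BIBIB to the end: s(k+1) = s(k)·BIBIB.
From hhhBIBIBBIBIBBIBIB, 2 further steps: hhhBIBIBBIBIBBIBIB → hhhBIBIBBIBIBBIBIBBIBIB → (answer).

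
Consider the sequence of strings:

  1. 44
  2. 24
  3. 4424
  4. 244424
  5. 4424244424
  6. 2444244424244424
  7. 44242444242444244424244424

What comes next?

244424442424442444242444242444244424244424

From term 3 onward, concatenate the second-to-last term with the last: 44·24 = 4424, 24·4424 = 244424, …
The next term joins 2444244424244424 and 44242444242444244424244424.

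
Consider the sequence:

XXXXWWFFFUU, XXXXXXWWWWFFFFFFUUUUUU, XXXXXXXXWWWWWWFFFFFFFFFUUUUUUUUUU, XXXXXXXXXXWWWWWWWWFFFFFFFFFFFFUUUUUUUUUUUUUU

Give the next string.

XXXXXXXXXXXXWWWWWWWWWWFFFFFFFFFFFFFFFUUUUUUUUUUUUUUUUUU

The n-th term is 2n+2 X's then 2n W's then 3n F's then 4n-2 U's (n = 1, 2, …).
At n = 5 the blocks have lengths 12, 10, 15, 18.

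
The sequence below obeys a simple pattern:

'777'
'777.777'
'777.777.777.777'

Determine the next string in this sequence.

Every step duplicates the string with '.' between the halves.
So the next term is two copies of 777.777.777.777 with '.' between the halves.

777.777.777.777.777.777.777.777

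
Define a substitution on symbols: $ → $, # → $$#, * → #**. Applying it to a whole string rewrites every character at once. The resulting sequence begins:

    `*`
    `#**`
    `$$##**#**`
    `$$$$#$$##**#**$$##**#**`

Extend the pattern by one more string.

$$$$$$#$$$$#$$##**#**$$##**#**$$$$#$$##**#**$$##**#**

Replace each of the 23 characters of $$$$#$$##**#**$$##**#** in place — $ $ $ $ $$# $ $ $$# $$# #** #** $$# #** #** $ $ $$# $$# #** #** $$# #** #** — and concatenate.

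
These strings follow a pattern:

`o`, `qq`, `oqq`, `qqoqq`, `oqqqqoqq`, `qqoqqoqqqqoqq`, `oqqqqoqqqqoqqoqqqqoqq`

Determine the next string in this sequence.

This is a Fibonacci-style word recurrence s(k) = s(k−2)·s(k−1): e.g. o·qq = oqq.
So term 8 is qqoqqoqqqqoqq·oqqqqoqqqqoqqoqqqqoqq.

qqoqqoqqqqoqqoqqqqoqqqqoqqoqqqqoqq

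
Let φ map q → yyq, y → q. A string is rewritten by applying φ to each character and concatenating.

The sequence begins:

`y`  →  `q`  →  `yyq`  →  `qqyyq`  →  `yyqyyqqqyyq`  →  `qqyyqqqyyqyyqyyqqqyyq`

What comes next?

Applying the rule to each of the 21 symbols of qqyyqqqyyqyyqyyqqqyyq gives the pieces yyq yyq q q yyq yyq yyq q q yyq q q yyq q q yyq yyq yyq q q yyq, which concatenate to the answer.

yyqyyqqqyyqyyqyyqqqyyqqqyyqqqyyqyyqyyqqqyyq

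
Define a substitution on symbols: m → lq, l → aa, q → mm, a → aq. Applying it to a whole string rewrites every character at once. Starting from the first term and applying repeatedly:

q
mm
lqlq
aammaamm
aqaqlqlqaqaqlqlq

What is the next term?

aqmmaqmmaammaammaqmmaqmmaammaamm

Replace each of the 16 characters of aqaqlqlqaqaqlqlq in place — aq mm aq mm aa mm aa mm aq mm aq mm aa mm aa mm — and concatenate.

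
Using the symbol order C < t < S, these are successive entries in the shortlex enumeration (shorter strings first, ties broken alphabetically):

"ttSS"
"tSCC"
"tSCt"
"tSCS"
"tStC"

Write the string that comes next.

Treat tStC as a base-3 numeral over the given alphabet and add one, carrying through any trailing S's.

tStt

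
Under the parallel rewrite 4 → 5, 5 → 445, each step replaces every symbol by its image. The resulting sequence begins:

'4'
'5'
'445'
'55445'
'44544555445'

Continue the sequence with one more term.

Rewriting each symbol of 44544555445: 4→5, 4→5, 5→445, 4→5, 4→5, 5→445, 5→445, 5→445, 4→5, 4→5, 5→445, which concatenates to 5 5 445 5 5 445 445 445 5 5 445.

554455544544544555445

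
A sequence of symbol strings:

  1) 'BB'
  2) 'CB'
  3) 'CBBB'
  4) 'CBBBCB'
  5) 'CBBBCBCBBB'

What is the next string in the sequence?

CBBBCBCBBBCBBBCB

Each term (from the third on) is the previous term followed by the one before it: term 3 = CB·BB = CBBB.
So term 6 is CBBBCBCBBB·CBBBCB.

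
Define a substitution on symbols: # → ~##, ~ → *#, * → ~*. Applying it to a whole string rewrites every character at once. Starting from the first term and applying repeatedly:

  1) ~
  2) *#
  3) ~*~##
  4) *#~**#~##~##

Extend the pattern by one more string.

Expanding *#~**#~##~##: *→~*, #→~##, ~→*#, *→~*, *→~*, #→~##, ~→*#, #→~##, #→~##, ~→*#, #→~##, #→~##. Concatenated: ~* ~## *# ~* ~* ~## *# ~## ~## *# ~## ~##.

~*~##*#~*~*~##*#~##~##*#~##~##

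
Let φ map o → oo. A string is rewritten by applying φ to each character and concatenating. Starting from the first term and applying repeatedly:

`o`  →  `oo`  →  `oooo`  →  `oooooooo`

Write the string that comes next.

oooooooooooooooo

Rewriting each symbol of oooooooo: o→oo, o→oo, o→oo, o→oo, o→oo, o→oo, o→oo, o→oo, which concatenates to oo oo oo oo oo oo oo oo.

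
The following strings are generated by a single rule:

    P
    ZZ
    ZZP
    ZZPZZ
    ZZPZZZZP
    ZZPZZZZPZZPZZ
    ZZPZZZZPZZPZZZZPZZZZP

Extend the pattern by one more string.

Each term (from the third on) is the previous term followed by the one before it: term 3 = ZZ·P = ZZP.
So term 8 is ZZPZZZZPZZPZZZZPZZZZP·ZZPZZZZPZZPZZ.

ZZPZZZZPZZPZZZZPZZZZPZZPZZZZPZZPZZ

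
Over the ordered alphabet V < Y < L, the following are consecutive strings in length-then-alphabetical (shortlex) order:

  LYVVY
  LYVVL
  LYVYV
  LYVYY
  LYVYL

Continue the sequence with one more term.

Treat LYVYL as a base-3 numeral over the given alphabet and add one, carrying through any trailing L's.

LYVLV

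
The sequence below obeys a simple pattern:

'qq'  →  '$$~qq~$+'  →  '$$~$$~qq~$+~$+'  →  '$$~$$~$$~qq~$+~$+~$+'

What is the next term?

$$~$$~$$~$$~qq~$+~$+~$+~$+

Each term wraps the previous one in $$~ on the left and ~$+ on the right.
So the next term is $$~·$$~$$~$$~qq~$+~$+~$+·~$+.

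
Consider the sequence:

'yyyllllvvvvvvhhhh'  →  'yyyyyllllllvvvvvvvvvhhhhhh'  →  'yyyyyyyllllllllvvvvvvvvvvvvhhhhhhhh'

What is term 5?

yyyyyyyyyyyllllllllllllvvvvvvvvvvvvvvvvvvhhhhhhhhhhhh

Each string has the form y^{2n-1} l^{2n} v^{3n} h^{2n}, where the shown terms are n = 2, 3, 4.
At n = 6 the blocks have lengths 11, 12, 18, 12.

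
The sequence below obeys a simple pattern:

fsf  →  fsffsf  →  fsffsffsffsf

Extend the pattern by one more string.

fsffsffsffsffsffsffsffsf

Each string is two copies of the previous one concatenated.
One more doubling of fsffsffsffsf gives the answer.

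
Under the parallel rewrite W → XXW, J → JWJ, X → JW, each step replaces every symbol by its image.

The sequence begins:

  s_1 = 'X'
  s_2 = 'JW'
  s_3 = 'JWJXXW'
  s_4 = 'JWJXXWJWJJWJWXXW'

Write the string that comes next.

JWJXXWJWJJWJWXXWJWJXXWJWJJWJXXWJWJXXWJWJWXXW

φ(JWJXXWJWJJWJWXXW) expands symbol-by-symbol to JWJ XXW JWJ JW JW XXW JWJ XXW JWJ JWJ XXW JWJ XXW JW JW XXW; joining the 16 pieces gives the next term.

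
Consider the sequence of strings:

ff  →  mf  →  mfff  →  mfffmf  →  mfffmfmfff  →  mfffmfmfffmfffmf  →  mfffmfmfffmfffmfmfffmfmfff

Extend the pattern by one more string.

mfffmfmfffmfffmfmfffmfmfffmfffmfmfffmfffmf

Each term (from the third on) is the previous term followed by the one before it: term 3 = mf·ff = mfff.
Continuing: mfffmfmfffmfffmfmfffmfmfff · mfffmfmfffmfffmf gives term 8.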